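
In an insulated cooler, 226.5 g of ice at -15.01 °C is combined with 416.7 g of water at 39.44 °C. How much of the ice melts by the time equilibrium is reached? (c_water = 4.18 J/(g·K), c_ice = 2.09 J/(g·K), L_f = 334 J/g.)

Heat available from the water dropping to 0 °C: 416.7·4.18·39.44 = 68697 J.
Warming the ice to 0 °C takes 226.5·2.09·15.01 = 7105.5 J, leaving 61591 J for melting.
Fully melting the ice requires m_ice L_f = 226.5·334 = 75651 J.
Since 61591 < 75651 J, not all the ice melts; equilibrium is at 0 °C.
m_melt = 61591 / L_f = 184.4 g.

m_melted ≈ 184 g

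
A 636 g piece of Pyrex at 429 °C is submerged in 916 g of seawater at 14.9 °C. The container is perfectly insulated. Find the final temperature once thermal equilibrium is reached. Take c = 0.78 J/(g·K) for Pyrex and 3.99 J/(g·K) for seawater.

T_f = Σ m_i c_i T_i / Σ m_i c_i:
T_f = (496.08×429 + 3654.8×14.9) / (496.08 + 3654.8)
    = 267275 / 4150.9 ≈ 64.39 °C

T_f ≈ 64.4 °C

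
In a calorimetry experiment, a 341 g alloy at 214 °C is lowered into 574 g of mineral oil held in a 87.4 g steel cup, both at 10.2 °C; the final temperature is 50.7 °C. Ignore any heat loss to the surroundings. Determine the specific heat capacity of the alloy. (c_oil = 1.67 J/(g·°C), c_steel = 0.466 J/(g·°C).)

c ≈ 0.727 J/(g·°C)

Heat gained plus heat lost sum to zero:
341·c·(50.7 − 214) + 574·1.67·(50.7 − 10.2) + 87.4·0.466·(50.7 − 10.2) = 0
-55685 c = -40472
c = -40472/-55685 ≈ 0.7268 J/(g·°C)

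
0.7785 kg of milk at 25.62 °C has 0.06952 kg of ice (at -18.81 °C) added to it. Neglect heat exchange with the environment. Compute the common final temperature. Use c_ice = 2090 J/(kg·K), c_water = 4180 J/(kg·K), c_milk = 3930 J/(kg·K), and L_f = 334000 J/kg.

T_f ≈ 15.7 °C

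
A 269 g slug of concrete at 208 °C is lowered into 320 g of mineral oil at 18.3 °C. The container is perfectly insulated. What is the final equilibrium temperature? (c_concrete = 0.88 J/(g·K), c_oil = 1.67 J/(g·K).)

T_f ≈ 76.5 °C

T_f = Σ m_i c_i T_i / Σ m_i c_i:
T_f = (236.72×208 + 534.4×18.3) / (236.72 + 534.4)
    = 59017 / 771.12 ≈ 76.53 °C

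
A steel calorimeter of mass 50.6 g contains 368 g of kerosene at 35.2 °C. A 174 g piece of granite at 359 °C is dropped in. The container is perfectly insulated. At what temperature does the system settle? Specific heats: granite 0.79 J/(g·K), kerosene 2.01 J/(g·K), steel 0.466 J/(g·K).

T_f ≈ 84.6 °C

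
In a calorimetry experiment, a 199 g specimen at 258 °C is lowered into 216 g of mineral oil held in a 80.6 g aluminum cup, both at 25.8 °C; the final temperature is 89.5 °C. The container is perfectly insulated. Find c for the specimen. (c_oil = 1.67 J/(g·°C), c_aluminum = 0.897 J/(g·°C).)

c ≈ 0.823 J/(g·°C)

Taking heat into each body as positive, Σ m c ΔT = 0:
199×c×(89.5 − 258) + 216×1.67×(89.5 − 25.8) + 80.6×0.897×(89.5 − 25.8) = 0
-33532 c = -27583
c = -27583/-33532 ≈ 0.8226 J/(g·°C)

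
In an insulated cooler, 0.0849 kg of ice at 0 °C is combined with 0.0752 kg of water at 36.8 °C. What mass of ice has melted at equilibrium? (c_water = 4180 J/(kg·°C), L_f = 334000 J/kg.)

m_melted ≈ 0.0346 kg

Heat available from the water dropping to 0 °C: 0.0752·4180·36.8 = 11568 J.
Fully melting the ice requires m_ice L_f = 0.0849·334000 = 28357 J.
11568 J < 28357 J, so only part of the ice melts and the system sits at 0 °C.
Mass melted = 11568/334000 ≈ 0.03463 kg.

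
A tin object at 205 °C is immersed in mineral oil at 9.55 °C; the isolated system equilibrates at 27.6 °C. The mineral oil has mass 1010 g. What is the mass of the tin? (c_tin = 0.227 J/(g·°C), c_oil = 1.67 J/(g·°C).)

Energy conservation, ΣQ = 0:
m×0.227×(27.6 − 205) + 1010×1.67×(27.6 − 9.55) = 0
-40.27 m = -30445
m = -30445/-40.27 ≈ 756 g

m ≈ 756 g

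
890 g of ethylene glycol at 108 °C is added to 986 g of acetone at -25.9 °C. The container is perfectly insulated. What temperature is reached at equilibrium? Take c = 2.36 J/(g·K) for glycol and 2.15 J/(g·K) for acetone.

|Q_glycol| = |Q_acetone|:
890·2.36·(108 − T) = 986·2.15·(T − (-25.9))
2100.4(108 − T) = 2119.9(T − (-25.9))
4220.3 T = 171938  ⇒  T ≈ 40.74 °C

T_f ≈ 40.7 °C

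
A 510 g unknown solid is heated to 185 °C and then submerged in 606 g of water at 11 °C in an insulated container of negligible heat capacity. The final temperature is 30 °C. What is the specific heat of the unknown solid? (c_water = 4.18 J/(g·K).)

c ≈ 0.609 J/(g·K)

Heat gained plus heat lost sum to zero:
510×c×(30 − 185) + 606×4.18×(30 − 11) = 0
-79050 c = -48129
c = -48129/-79050 ≈ 0.6088 J/(g·K)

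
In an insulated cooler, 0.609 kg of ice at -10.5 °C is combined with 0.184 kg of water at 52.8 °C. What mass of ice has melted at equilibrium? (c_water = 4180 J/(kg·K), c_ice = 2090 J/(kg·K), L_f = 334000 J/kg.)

m_melted ≈ 0.0816 kg

Heat available from the water dropping to 0 °C: 0.184·4180·52.8 = 40610 J.
Warming the ice to 0 °C takes 0.609·2090·10.5 = 13365 J, leaving 27245 J for melting.
Melting all 0.609 kg of ice would need 0.609·334000 = 203406 J.
27245 J < 203406 J, so only part of the ice melts and the system sits at 0 °C.
m_melt = 27245 / L_f = 0.08157 kg.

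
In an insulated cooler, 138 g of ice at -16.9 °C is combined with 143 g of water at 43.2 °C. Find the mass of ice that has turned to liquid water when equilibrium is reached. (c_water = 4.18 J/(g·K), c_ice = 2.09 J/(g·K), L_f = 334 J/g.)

m_melted ≈ 62.7 g

Heat available from the water dropping to 0 °C: 143×4.18×43.2 = 25822 J.
Warming the ice to 0 °C takes 138×2.09×16.9 = 4874.3 J, leaving 20948 J for melting.
Fully melting the ice requires m_ice L_f = 138×334 = 46092 J.
Since 20948 < 46092 J, not all the ice melts; equilibrium is at 0 °C.
m_melted×334 = 20948  ⇒  m_melted ≈ 62.72 g.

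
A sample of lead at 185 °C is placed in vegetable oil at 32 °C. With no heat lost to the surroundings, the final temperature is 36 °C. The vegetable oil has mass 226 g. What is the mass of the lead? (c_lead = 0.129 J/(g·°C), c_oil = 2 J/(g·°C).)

m ≈ 94.1 g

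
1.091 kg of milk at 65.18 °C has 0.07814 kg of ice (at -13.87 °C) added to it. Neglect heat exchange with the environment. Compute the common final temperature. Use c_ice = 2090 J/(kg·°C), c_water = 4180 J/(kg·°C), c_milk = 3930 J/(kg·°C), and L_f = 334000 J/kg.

Taking heat into each body as positive, Σ m c ΔT = 0:
warm ice to 0 °C: 0.07814×2090×(0 − (-13.87)) = 2265.1
  melt ice: 0.07814×334000 = 26099
  meltwater 0→T: 0.07814×4180×T = 326.63 T
  milk cools: 1.091×3930×(T − 65.18) = 4287.6(T − 65.18)
4614.3 T = 279468 − 28364 = 251104
T ≈ 54.42 °C (positive, so assuming full melt was valid).

T_f ≈ 54.4 °C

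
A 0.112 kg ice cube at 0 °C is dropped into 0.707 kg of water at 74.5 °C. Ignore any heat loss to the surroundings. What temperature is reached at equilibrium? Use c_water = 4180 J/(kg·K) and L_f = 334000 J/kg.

T_f ≈ 53.4 °C

Energy balance with sensible and latent terms:
melt ice: 0.112×334000 = 37408; meltwater 0→T: 0.112×4180×T = 468.16 T; water cools: 0.707×4180×(T − 74.5) = 2955.3(T − 74.5)
3423.4 T = 220167 − 37408 = 182759
T ≈ 53.38 °C. Since T > 0 °C, the all-ice-melts assumption holds.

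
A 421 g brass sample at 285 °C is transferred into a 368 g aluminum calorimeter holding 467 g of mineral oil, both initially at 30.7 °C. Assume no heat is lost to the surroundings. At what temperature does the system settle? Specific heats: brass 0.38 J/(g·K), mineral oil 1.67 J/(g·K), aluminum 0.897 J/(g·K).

T_f ≈ 62.7 °C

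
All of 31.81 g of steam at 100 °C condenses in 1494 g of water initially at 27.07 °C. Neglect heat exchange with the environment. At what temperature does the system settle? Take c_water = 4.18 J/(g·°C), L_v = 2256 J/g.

T_f ≈ 39.8 °C

Energy conservation, ΣQ = 0:
latent heat released on condensation: 31.81×2256 = 71763; condensed water 100 °C→T: 132.97(T − 100); water warms: 1494×4.18×(T − 27.07) = 6244.9(T − 27.07)
6377.9 T = 71763 + 13297 + 169050 = 254110
T ≈ 39.84 °C, under the boiling point, so the assumption holds.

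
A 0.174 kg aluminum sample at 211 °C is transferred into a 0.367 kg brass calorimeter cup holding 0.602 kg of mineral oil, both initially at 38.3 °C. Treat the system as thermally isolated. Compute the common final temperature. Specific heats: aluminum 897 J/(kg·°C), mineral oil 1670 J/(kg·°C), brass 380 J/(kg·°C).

T_f ≈ 59.0 °C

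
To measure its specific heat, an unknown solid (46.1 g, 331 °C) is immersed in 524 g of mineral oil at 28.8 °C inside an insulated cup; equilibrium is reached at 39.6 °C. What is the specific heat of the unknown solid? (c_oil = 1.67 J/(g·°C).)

Conservation of energy gives ΣQ = 0:
46.1×c×(39.6 − 331) + 524×1.67×(39.6 − 28.8) = 0
-13434 c = -9450.9
c = -9450.9/-13434 ≈ 0.7035 J/(g·°C)

c ≈ 0.704 J/(g·°C)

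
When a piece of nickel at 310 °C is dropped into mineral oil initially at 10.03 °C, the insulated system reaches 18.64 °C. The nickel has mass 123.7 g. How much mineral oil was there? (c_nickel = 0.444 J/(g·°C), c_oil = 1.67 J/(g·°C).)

|Q_nickel| = |Q_oil|:
123.7·0.444·(310 − 18.64) = m·1.67·(18.64 − 10.03)
14.38 m = 16002  ⇒  m ≈ 1113 g

m ≈ 1110 g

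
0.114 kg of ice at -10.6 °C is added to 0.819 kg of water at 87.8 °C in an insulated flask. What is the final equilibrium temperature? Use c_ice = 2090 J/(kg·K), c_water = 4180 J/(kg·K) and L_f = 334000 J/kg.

T_f ≈ 66.7 °C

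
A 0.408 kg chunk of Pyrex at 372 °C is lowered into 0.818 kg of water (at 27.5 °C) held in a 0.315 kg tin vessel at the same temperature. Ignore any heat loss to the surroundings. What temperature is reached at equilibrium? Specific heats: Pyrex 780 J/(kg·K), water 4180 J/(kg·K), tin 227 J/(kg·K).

Let T be the final temperature. ΣQ_i = 0:
0.408×780×(T − 372) + 0.818×4180×(T − 27.5) + 0.315×227×(T − 27.5) = 0
318.24(T − 372) + 3419.2(T − 27.5) + 71.5(T − 27.5) = 0
3809 T = 214381
T = 214381/3809 ≈ 56.28 °C

T_f ≈ 56.3 °C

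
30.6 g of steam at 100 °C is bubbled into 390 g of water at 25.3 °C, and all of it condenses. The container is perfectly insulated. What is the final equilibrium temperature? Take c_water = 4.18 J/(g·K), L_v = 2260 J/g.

T_f ≈ 70.1 °C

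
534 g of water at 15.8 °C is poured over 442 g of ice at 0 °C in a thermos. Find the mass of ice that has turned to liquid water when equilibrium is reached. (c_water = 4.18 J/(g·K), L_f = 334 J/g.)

m_melted ≈ 106 g

Heat available from the water dropping to 0 °C: 534×4.18×15.8 = 35267 J.
To melt every bit of ice: 442×334 = 147628 J.
Since 35267 < 147628 J, not all the ice melts; equilibrium is at 0 °C.
m_melted×334 = 35267  ⇒  m_melted ≈ 105.6 g.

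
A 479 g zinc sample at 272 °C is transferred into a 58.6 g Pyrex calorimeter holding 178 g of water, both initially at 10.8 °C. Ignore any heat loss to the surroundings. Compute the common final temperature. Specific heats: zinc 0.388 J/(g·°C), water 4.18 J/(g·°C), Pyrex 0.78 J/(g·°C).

Energy conservation, ΣQ = 0:
479·0.388·(T − 272) + 178·4.18·(T − 10.8) + 58.6·0.78·(T − 10.8) = 0
975.6 T = 59081
T = 59081/975.6 ≈ 60.56 °C

T_f ≈ 60.6 °C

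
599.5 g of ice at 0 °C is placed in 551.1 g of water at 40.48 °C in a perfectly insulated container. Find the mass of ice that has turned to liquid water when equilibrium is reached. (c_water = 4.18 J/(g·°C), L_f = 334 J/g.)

m_melted ≈ 279 g

Heat available from the water dropping to 0 °C: 551.1·4.18·40.48 = 93250 J.
Fully melting the ice requires m_ice L_f = 599.5·334 = 200233 J.
That's not enough to melt it all — equilibrium is at 0 °C with ice remaining.
m_melt = 93250 / L_f = 279.2 g.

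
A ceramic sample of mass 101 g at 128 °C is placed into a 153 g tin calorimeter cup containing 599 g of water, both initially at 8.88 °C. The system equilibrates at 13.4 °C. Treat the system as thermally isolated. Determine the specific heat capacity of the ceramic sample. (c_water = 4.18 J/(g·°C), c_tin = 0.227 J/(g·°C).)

c ≈ 0.991 J/(g·°C)

Net heat exchanged in the isolated system is zero:
101·c·(13.4 − 128) + 599·4.18·(13.4 − 8.88) + 153·0.227·(13.4 − 8.88) = 0
-11575 c = -11474
c = -11474/-11575 ≈ 0.9913 J/(g·°C)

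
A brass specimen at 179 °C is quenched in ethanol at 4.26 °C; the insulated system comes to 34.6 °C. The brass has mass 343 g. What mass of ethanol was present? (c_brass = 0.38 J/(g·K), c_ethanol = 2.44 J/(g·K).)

m ≈ 254 g

|Q_brass| = |Q_ethanol|:
343×0.38×(179 − 34.6) = m×2.44×(34.6 − 4.26)
74.03 m = 18821  ⇒  m ≈ 254.2 g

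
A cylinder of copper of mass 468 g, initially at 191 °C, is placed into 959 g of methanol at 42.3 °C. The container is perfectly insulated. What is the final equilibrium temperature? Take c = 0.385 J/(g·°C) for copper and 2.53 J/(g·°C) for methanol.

With ΣQ=0 the equilibrium temperature is the m·c-weighted mean:
T_f = (180.18*191 + 2426.3*42.3) / (180.18 + 2426.3)
    = 137046 / 2606.4 ≈ 52.58 °C

T_f ≈ 52.6 °C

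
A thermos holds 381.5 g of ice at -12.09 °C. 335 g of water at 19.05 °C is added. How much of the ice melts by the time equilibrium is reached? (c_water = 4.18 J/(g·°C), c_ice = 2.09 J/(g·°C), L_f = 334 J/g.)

m_melted ≈ 51 g

Heat available from the water dropping to 0 °C: 335×4.18×19.05 = 26676 J.
Warming the ice to 0 °C takes 381.5×2.09×12.09 = 9639.8 J, leaving 17036 J for melting.
Melting all 381.5 g of ice would need 381.5×334 = 127421 J.
Since 17036 < 127421 J, not all the ice melts; equilibrium is at 0 °C.
Mass melted = 17036/334 ≈ 51.01 g.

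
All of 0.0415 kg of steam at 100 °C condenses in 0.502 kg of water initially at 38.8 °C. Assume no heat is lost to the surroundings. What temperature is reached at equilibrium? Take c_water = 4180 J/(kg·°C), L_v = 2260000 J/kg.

T_f ≈ 84.8 °C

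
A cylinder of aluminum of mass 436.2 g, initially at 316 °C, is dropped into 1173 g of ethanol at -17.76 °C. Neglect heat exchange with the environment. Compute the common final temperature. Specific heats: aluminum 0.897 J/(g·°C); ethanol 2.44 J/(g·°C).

T_f ≈ 22.4 °C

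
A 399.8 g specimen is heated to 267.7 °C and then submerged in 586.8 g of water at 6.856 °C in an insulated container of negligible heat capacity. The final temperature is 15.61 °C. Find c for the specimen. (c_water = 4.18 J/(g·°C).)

c ≈ 0.213 J/(g·°C)

m_s c (T_s − T_f) = m_water c_water (T_f − T_0):
399.8×c×(267.7 − 15.61) = 586.8×4.18×(15.61 − 6.856)
100786 c = 21472  ⇒  c ≈ 0.213 J/(g·°C)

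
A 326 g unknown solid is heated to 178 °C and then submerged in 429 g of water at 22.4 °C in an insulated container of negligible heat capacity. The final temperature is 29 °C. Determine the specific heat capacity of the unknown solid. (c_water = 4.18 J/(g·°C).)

c ≈ 0.244 J/(g·°C)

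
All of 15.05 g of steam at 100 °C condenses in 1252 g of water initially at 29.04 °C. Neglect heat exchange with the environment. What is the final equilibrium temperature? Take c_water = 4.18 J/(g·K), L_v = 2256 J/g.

T_f ≈ 36.3 °C

Conservation of energy gives ΣQ = 0:
latent heat released on condensation: 15.05×2256 = 33953; condensate cools 100→T: 15.05×4.18×(T − 100) = 62.91(T − 100); original water: 5233.4(T − 29.04)
5296.3 T = 33953 + 6290.9 + 151977 = 192220
T ≈ 36.29 °C (< 100 °C, so full condensation is consistent).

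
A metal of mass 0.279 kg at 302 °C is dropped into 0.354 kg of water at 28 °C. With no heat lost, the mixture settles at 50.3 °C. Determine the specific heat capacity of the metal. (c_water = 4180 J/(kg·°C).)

c ≈ 470 J/(kg·°C)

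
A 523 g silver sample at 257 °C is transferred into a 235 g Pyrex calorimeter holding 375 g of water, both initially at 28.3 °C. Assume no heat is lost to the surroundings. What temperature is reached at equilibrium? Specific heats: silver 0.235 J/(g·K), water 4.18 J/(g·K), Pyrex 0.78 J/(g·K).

T_f ≈ 43.3 °C

T_f is the heat-capacity-weighted average of the initial temperatures:
T_f = (122.9*257 + 1567.5*28.3 + 183.3*28.3) / (122.9 + 1567.5 + 183.3)
    = 81134 / 1873.7 ≈ 43.30 °C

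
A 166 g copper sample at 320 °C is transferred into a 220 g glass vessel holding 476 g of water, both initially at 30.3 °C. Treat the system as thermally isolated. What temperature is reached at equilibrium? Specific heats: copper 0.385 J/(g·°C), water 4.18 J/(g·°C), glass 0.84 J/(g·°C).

T_f ≈ 38.6 °C

Net heat exchanged in the isolated system is zero:
166×0.385×(T − 320) + 476×4.18×(T − 30.3) + 220×0.84×(T − 30.3) = 0
2238.4 T = 86338
T ≈ 38.57 °C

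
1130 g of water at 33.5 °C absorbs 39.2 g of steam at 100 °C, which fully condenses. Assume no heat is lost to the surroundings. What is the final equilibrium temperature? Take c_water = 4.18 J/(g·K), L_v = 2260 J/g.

Sum of m c ΔT and latent-heat terms is zero:
condense steam: −39.2·2260 = −88592; condensed water 100 °C→T: 163.86(T − 100); water warms: 1130·4.18·(T − 33.5) = 4723.4(T − 33.5)
4887.3 T = 88592 + 16386 + 158234 = 263212
T ≈ 53.86 °C (< 100 °C, so full condensation is consistent).

T_f ≈ 53.9 °C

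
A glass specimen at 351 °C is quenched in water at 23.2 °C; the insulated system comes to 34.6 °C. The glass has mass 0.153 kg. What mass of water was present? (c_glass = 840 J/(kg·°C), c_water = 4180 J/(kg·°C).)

m ≈ 0.853 kg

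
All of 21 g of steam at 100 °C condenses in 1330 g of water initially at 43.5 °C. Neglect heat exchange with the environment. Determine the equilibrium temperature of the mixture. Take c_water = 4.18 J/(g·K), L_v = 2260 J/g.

Heat gained plus heat lost sum to zero:
latent heat released on condensation: 21×2260 = 47460; condensed water 100 °C→T: 87.78(T − 100); water warms: 1330×4.18×(T − 43.5) = 5559.4(T − 43.5)
5647.2 T = 47460 + 8778 + 241834 = 298072
T ≈ 52.78 °C (< 100 °C, so full condensation is consistent).

T_f ≈ 52.8 °C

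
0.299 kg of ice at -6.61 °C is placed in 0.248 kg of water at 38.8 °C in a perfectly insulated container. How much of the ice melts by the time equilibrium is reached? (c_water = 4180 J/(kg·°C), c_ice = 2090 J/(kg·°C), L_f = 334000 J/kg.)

Cooling the water to 0 °C releases 0.248·4180·38.8 = 40222 J.
Warming the ice to 0 °C takes 0.299·2090·6.61 = 4130.7 J, leaving 36091 J for melting.
Fully melting the ice requires m_ice L_f = 0.299·334000 = 99866 J.
36091 J < 99866 J, so only part of the ice melts and the system sits at 0 °C.
Mass melted = 36091/334000 ≈ 0.1081 kg.

m_melted ≈ 0.108 kg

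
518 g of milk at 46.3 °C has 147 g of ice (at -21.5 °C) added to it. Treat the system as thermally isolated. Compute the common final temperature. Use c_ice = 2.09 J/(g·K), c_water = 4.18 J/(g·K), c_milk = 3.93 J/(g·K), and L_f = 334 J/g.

T_f ≈ 14.5 °C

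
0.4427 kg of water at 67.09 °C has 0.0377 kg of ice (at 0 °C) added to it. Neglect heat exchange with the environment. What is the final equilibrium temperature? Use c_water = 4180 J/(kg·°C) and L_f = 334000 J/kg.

T_f ≈ 55.6 °C

Sum of m c ΔT and latent-heat terms is zero:
fusion: m_ice L_f = 0.0377·334000 = 12592; warm the meltwater: 157.59 T; water cools: 0.4427·4180·(T − 67.09) = 1850.5(T − 67.09)
2008.1 T = 124149 − 12592 = 111557
T ≈ 55.55 °C. Since T > 0 °C, the all-ice-melts assumption holds.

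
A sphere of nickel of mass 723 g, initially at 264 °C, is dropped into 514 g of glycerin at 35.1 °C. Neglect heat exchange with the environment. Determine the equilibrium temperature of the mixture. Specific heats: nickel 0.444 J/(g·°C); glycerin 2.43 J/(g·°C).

Set heat shed by the hot body equal to heat absorbed by the cold body:
723*0.444*(264 − T) = 514*2.43*(T − 35.1)
321.01(264 − T) = 1249(T − 35.1)
1570 T = 128588  ⇒  T ≈ 81.90 °C

T_f ≈ 81.9 °C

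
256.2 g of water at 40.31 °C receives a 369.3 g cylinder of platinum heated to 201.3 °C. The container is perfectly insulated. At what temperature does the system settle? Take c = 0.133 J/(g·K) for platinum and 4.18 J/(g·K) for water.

T_f ≈ 47.4 °C

Energy conservation, ΣQ = 0:
369.3·0.133·(T − 201.3) + 256.2·4.18·(T − 40.31) = 0
(49.12 + 1070.9) T = 49.12·201.3 + 1070.9·40.31
T = 53056/1120 ≈ 47.37 °C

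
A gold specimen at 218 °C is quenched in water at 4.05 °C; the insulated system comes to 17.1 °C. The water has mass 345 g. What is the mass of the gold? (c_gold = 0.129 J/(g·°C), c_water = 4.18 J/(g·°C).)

|Q_gold| = |Q_water|:
m×0.129×(218 − 17.1) = 345×4.18×(17.1 − 4.05)
25.92 m = 18819  ⇒  m ≈ 726.2 g

m ≈ 726 g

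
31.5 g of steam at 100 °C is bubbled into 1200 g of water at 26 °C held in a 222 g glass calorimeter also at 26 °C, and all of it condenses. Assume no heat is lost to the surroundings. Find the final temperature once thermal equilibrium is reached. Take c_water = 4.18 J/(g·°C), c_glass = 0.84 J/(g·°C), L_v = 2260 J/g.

T_f ≈ 41.2 °C

Heat gained plus heat lost sum to zero:
condense steam: −31.5·2260 = −71190; condensate cools 100→T: 31.5·4.18·(T − 100) = 131.67(T − 100); water warms: 1200·4.18·(T − 26) = 5016(T − 26); glass cup: 222·0.84·(T − 26) = 186.48(T − 26)
5334.1 T = 71190 + 13167 + 135264 = 219621
T ≈ 41.17 °C — below 100 °C, confirming all the steam condensed.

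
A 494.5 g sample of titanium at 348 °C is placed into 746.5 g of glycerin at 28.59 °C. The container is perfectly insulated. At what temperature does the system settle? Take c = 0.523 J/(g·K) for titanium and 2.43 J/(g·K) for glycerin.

T_f ≈ 68.4 °C

Let T be the final temperature. ΣQ_i = 0:
494.5·0.523·(T − 348) + 746.5·2.43·(T − 28.59) = 0
258.62(T − 348) + 1814(T − 28.59) = 0
(258.62 + 1814) T = 258.62·348 + 1814·28.59
T = 141863 / 2072.6 = 68.4 °C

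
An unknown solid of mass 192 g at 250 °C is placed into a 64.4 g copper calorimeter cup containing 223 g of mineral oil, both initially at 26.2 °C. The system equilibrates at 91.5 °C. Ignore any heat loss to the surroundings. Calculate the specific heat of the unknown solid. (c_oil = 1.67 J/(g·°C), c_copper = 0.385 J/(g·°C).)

c ≈ 0.852 J/(g·°C)

Net heat exchanged in the isolated system is zero:
192·c·(91.5 − 250) + 223·1.67·(91.5 − 26.2) + 64.4·0.385·(91.5 − 26.2) = 0
-30432 c = -25937
c = -25937/-30432 ≈ 0.8523 J/(g·°C)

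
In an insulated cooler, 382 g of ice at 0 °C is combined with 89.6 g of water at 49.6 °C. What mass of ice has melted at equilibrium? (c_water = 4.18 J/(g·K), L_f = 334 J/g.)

Water can give up m c ΔT = 89.6×4.18×49.6 = 18577 J before reaching 0 °C.
To melt every bit of ice: 382×334 = 127588 J.
Since 18577 < 127588 J, not all the ice melts; equilibrium is at 0 °C.
m_melted×334 = 18577  ⇒  m_melted ≈ 55.62 g.

m_melted ≈ 55.6 g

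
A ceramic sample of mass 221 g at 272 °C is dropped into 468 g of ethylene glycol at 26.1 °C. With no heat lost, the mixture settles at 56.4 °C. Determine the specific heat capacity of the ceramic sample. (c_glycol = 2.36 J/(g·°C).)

m_s c (T_s − T_f) = m_glycol c_glycol (T_f − T_0):
221·c·(272 − 56.4) = 468·2.36·(56.4 − 26.1)
47648 c = 33466  ⇒  c ≈ 0.7024 J/(g·°C)

c ≈ 0.702 J/(g·°C)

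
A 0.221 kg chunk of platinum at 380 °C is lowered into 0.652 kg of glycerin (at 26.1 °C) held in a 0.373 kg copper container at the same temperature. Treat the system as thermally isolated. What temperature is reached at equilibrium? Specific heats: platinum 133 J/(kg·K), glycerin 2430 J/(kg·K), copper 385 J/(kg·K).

T_f = Σ m_i c_i T_i / Σ m_i c_i:
T_f = (29.39×380 + 1584.4×26.1 + 143.6×26.1) / (29.39 + 1584.4 + 143.6)
    = 56269 / 1757.4 ≈ 32.02 °C

T_f ≈ 32.0 °C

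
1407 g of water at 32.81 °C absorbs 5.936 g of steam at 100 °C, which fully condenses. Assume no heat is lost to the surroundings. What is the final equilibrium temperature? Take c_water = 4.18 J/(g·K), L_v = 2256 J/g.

Setting the total heat transfer to zero:
steam→water at 100 °C releases m L_v = 5.936×2256 = 13392
  condensed water 100 °C→T: 24.81(T − 100)
  original water: 5881.3(T − 32.81)
5906.1 T = 13392 + 2481.2 + 192964 = 208837
T ≈ 35.36 °C (< 100 °C, so full condensation is consistent).

T_f ≈ 35.4 °C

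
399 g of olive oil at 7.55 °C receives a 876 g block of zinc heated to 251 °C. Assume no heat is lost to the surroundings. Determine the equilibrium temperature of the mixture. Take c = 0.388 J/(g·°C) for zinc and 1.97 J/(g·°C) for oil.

T_f ≈ 81.0 °C

Conservation of energy gives ΣQ = 0:
876·0.388·(T − 251) + 399·1.97·(T − 7.55) = 0
339.89(T − 251) + 786.03(T − 7.55) = 0
(339.89 + 786.03) T = 339.89·251 + 786.03·7.55
T = 91246/1125.9 ≈ 81.04 °C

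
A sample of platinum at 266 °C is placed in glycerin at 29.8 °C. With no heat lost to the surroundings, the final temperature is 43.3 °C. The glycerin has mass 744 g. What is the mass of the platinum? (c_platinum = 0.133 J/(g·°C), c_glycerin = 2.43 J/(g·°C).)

Setting the total heat transfer to zero:
m·0.133·(43.3 − 266) + 744·2.43·(43.3 − 29.8) = 0
-29.62 m = -24407
m = -24407/-29.62 ≈ 824 g

m ≈ 824 g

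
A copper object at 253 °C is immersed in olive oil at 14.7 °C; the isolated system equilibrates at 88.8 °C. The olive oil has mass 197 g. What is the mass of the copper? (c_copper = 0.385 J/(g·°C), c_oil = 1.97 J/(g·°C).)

m ≈ 455 g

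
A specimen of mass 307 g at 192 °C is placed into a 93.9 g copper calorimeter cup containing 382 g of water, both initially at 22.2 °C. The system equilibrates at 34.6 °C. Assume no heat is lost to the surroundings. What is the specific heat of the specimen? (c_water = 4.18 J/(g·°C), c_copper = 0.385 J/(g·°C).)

Setting the total heat transfer to zero:
307×c×(34.6 − 192) + 382×4.18×(34.6 − 22.2) + 93.9×0.385×(34.6 − 22.2) = 0
-48322 c = -20248
c = -20248/-48322 ≈ 0.419 J/(g·°C)

c ≈ 0.419 J/(g·°C)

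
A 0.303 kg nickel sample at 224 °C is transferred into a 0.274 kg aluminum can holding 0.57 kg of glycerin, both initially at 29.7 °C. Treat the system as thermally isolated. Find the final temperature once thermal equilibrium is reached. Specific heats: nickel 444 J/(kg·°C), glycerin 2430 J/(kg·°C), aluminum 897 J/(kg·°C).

T_f ≈ 44.5 °C

Heat gained plus heat lost sum to zero:
0.303×444×(T − 224) + 0.57×2430×(T − 29.7) + 0.274×897×(T − 29.7) = 0
134.53(T − 224) + 1385.1(T − 29.7) + 245.78(T − 29.7) = 0
(134.53 + 1385.1 + 245.78) T = 134.53×224 + 1385.1×29.7 + 245.78×29.7
T ≈ 44.51 °C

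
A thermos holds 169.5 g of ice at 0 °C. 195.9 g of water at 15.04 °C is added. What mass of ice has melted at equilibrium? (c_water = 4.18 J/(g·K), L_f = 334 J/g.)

Heat available from the water dropping to 0 °C: 195.9×4.18×15.04 = 12316 J.
Melting all 169.5 g of ice would need 169.5×334 = 56613 J.
That's not enough to melt it all — equilibrium is at 0 °C with ice remaining.
Mass melted = 12316/334 ≈ 36.87 g.

m_melted ≈ 36.9 g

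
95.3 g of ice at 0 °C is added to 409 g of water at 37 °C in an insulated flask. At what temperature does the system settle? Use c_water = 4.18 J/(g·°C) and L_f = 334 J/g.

T_f ≈ 14.9 °C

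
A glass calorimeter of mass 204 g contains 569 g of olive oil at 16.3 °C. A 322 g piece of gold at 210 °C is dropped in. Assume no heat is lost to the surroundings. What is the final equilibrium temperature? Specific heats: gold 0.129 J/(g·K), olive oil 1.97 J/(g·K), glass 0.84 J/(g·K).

T_f ≈ 22.3 °C

Net heat exchanged in the isolated system is zero:
322·0.129·(T − 210) + 569·1.97·(T − 16.3) + 204·0.84·(T − 16.3) = 0
41.54(T − 210) + 1120.9(T − 16.3) + 171.36(T − 16.3) = 0
(41.54 + 1120.9 + 171.36) T = 41.54·210 + 1120.9·16.3 + 171.36·16.3
T = 29787/1333.8 ≈ 22.33 °C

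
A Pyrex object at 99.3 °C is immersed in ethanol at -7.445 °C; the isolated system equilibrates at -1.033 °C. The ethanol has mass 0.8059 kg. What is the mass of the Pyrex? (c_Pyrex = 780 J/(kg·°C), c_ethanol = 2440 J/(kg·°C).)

m ≈ 0.161 kg

Conservation of energy gives ΣQ = 0:
m×780×(-1.033 − 99.3) + 0.8059×2440×(-1.033 − (-7.445)) = 0
-78260 m = -12609
m = -12609/-78260 ≈ 0.1611 kg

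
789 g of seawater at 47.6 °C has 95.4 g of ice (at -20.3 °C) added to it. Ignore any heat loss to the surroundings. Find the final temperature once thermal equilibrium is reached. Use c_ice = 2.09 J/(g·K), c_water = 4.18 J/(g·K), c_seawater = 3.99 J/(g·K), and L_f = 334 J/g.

Setting the total heat transfer to zero:
ice -20.3→0 °C: 95.4·2.09·20.3 = 4047.5
  latent heat to melt: 95.4·334 = 31864
  meltwater 0→T: 95.4·4.18·T = 398.77 T
  seawater: 3148.1(T − 47.6)
3546.9 T = 149850 − 35911 = 113939
T ≈ 32.12 °C — above 0 °C, consistent with complete melting.

T_f ≈ 32.1 °C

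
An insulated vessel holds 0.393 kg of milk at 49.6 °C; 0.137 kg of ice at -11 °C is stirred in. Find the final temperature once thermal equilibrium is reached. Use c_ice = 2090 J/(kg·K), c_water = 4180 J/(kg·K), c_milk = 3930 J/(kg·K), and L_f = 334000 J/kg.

Heat gained plus heat lost sum to zero:
ice -11→0 °C: 0.137×2090×11 = 3149.6; fusion: m_ice L_f = 0.137×334000 = 45758; warm the meltwater: 572.66 T; milk: 1544.5(T − 49.6)
2117.2 T = 76607 − 48908 = 27699
T ≈ 13.08 °C. Since T > 0 °C, the all-ice-melts assumption holds.

T_f ≈ 13.1 °C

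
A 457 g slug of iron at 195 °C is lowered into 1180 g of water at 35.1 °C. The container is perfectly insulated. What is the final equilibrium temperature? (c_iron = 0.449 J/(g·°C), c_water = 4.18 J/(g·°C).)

Taking heat into each body as positive, Σ m c ΔT = 0:
457*0.449*(T − 195) + 1180*4.18*(T − 35.1) = 0
205.19(T − 195) + 4932.4(T − 35.1) = 0
5137.6 T = 213140
T = 213140 / 5137.6 = 41.5 °C

T_f ≈ 41.5 °C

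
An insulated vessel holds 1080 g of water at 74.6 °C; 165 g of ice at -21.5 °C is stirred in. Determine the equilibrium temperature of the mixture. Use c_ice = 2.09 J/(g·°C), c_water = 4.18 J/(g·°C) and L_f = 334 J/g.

T_f ≈ 52.7 °C

Heat gained plus heat lost sum to zero:
ice -21.5→0 °C: 165×2.09×21.5 = 7414.3
  latent heat to melt: 165×334 = 55110
  meltwater 0→T: 165×4.18×T = 689.7 T
  water: 4514.4(T − 74.6)
5204.1 T = 336774 − 62524 = 274250
T ≈ 52.70 °C — above 0 °C, consistent with complete melting.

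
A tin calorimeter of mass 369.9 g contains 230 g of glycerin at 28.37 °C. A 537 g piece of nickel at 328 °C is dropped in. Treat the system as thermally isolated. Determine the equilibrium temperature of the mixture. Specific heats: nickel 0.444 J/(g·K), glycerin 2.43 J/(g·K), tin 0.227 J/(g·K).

Taking heat into each body as positive, Σ m c ΔT = 0:
537·0.444·(T − 328) + 230·2.43·(T − 28.37) + 369.9·0.227·(T − 28.37) = 0
(238.43 + 558.9 + 83.97) T = 238.43·328 + 558.9·28.37 + 83.97·28.37
T = 96443/881.3 ≈ 109.43 °C

T_f ≈ 109.4 °C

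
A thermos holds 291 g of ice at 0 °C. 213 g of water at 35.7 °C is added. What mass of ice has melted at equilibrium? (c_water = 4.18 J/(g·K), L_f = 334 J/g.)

Heat available from the water dropping to 0 °C: 213×4.18×35.7 = 31785 J.
To melt every bit of ice: 291×334 = 97194 J.
That's not enough to melt it all — equilibrium is at 0 °C with ice remaining.
m_melt = 31785 / L_f = 95.17 g.

m_melted ≈ 95.2 g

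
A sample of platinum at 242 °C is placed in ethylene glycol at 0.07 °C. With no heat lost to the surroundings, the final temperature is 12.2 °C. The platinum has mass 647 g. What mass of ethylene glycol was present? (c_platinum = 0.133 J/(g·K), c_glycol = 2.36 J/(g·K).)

m ≈ 691 g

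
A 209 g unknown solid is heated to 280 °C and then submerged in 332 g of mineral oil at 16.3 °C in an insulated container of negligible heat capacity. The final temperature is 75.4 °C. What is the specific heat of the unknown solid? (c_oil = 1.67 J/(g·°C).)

Heat gained plus heat lost sum to zero:
209×c×(75.4 − 280) + 332×1.67×(75.4 − 16.3) = 0
-42761 c = -32767
c = -32767/-42761 ≈ 0.7663 J/(g·°C)

c ≈ 0.766 J/(g·°C)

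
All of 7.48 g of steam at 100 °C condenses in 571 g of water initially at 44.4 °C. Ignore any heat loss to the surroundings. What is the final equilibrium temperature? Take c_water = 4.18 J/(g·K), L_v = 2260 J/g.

Net heat exchanged in the isolated system is zero:
latent heat released on condensation: 7.48·2260 = 16905; condensate cools 100→T: 7.48·4.18·(T − 100) = 31.27(T − 100); water warms: 571·4.18·(T − 44.4) = 2386.8(T − 44.4)
2418 T = 16905 + 3126.6 + 105973 = 126004
T ≈ 52.11 °C, under the boiling point, so the assumption holds.

T_f ≈ 52.1 °C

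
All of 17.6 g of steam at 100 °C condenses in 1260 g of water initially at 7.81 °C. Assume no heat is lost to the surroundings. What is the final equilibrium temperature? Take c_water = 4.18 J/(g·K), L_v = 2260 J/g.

Setting the total heat transfer to zero:
condense steam: −17.6×2260 = −39776; condensed water 100 °C→T: 73.57(T − 100); original water: 5266.8(T − 7.81)
5340.4 T = 39776 + 7356.8 + 41134 = 88267
T ≈ 16.53 °C, under the boiling point, so the assumption holds.

T_f ≈ 16.5 °C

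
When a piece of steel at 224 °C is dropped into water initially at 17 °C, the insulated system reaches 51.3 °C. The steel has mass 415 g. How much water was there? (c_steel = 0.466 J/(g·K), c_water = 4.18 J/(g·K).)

m ≈ 233 g

|Q_steel| = |Q_water|:
415×0.466×(224 − 51.3) = m×4.18×(51.3 − 17)
143.37 m = 33398  ⇒  m ≈ 232.9 g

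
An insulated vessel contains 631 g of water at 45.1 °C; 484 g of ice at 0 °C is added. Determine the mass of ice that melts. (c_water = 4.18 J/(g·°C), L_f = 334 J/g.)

m_melted ≈ 356 g

Water can give up m c ΔT = 631×4.18×45.1 = 118955 J before reaching 0 °C.
Fully melting the ice requires m_ice L_f = 484×334 = 161656 J.
118955 J < 161656 J, so only part of the ice melts and the system sits at 0 °C.
Mass melted = 118955/334 ≈ 356.2 g.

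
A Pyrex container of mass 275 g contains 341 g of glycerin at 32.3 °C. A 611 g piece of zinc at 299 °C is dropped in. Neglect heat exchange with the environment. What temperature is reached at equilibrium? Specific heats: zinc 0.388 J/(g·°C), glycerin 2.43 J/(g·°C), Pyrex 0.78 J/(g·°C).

T_f = Σ m_i c_i T_i / Σ m_i c_i:
T_f = (237.07*299 + 828.63*32.3 + 214.5*32.3) / (237.07 + 828.63 + 214.5)
    = 104576 / 1280.2 ≈ 81.69 °C

T_f ≈ 81.7 °C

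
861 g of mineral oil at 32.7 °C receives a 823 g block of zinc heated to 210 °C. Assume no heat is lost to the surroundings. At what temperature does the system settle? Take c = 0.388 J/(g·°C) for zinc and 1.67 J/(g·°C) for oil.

|Q_zinc| = |Q_oil|:
823·0.388·(210 − T) = 861·1.67·(T − 32.7)
319.32(210 − T) = 1437.9(T − 32.7)
1757.2 T = 114076  ⇒  T ≈ 64.92 °C

T_f ≈ 64.9 °C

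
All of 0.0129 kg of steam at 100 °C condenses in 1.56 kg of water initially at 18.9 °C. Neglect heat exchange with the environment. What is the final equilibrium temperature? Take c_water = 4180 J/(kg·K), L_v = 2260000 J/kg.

T_f ≈ 24.0 °C

Let T be the final temperature. ΣQ_i = 0:
steam→water at 100 °C releases m L_v = 0.0129·2260000 = 29154
  condensate cools 100→T: 0.0129·4180·(T − 100) = 53.92(T − 100)
  water warms: 1.56·4180·(T − 18.9) = 6520.8(T − 18.9)
6574.7 T = 29154 + 5392.2 + 123243 = 157789
T ≈ 24.00 °C, under the boiling point, so the assumption holds.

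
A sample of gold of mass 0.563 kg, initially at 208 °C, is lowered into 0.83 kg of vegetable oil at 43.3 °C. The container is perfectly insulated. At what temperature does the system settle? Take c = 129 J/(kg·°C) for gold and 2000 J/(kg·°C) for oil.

T_f is the heat-capacity-weighted average of the initial temperatures:
T_f = (72.63×208 + 1660×43.3) / (72.63 + 1660)
    = 86984 / 1732.6 ≈ 50.20 °C

T_f ≈ 50.2 °C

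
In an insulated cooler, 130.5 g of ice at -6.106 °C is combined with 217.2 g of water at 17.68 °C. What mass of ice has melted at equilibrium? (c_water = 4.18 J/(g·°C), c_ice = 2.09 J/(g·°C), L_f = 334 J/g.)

m_melted ≈ 43.1 g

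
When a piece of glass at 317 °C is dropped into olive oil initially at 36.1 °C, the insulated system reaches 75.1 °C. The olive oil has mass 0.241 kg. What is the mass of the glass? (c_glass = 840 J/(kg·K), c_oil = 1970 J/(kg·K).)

m ≈ 0.0911 kg

|Q_glass| = |Q_oil|:
m×840×(317 − 75.1) = 0.241×1970×(75.1 − 36.1)
203196 m = 18516  ⇒  m ≈ 0.09112 kg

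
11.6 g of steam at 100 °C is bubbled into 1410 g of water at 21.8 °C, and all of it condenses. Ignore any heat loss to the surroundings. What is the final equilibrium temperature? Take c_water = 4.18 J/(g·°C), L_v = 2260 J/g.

Conservation of energy gives ΣQ = 0:
latent heat released on condensation: 11.6×2260 = 26216
  condensed water 100 °C→T: 48.49(T − 100)
  original water: 5893.8(T − 21.8)
5942.3 T = 26216 + 4848.8 + 128485 = 159550
T ≈ 26.85 °C (< 100 °C, so full condensation is consistent).

T_f ≈ 26.8 °C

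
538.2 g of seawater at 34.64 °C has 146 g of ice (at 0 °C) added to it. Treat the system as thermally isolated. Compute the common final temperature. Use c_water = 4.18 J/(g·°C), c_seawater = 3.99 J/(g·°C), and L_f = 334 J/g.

Sum of m c ΔT and latent-heat terms is zero:
latent heat to melt: 146·334 = 48764; warm the meltwater: 610.28 T; seawater cools: 538.2·3.99·(T − 34.64) = 2147.4(T − 34.64)
2757.7 T = 74387 − 48764 = 25623
T ≈ 9.29 °C — above 0 °C, consistent with complete melting.

T_f ≈ 9.3 °C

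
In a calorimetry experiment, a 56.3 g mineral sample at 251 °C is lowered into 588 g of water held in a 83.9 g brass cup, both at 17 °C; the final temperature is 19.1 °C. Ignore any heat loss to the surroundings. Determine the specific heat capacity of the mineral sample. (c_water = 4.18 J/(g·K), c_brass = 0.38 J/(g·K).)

c ≈ 0.4 J/(g·K)

Conservation of energy gives ΣQ = 0:
56.3·c·(19.1 − 251) + 588·4.18·(19.1 − 17) + 83.9·0.38·(19.1 − 17) = 0
-13056 c = -5228.4
c = -5228.4/-13056 ≈ 0.4005 J/(g·K)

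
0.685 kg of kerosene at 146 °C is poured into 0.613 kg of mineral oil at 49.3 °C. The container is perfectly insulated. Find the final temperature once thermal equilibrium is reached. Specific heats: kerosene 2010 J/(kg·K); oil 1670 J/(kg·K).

T_f ≈ 104.8 °C

Setting the total heat transfer to zero:
0.685*2010*(T − 146) + 0.613*1670*(T − 49.3) = 0
1376.9(T − 146) + 1023.7(T − 49.3) = 0
(1376.9 + 1023.7) T = 1376.9*146 + 1023.7*49.3
T ≈ 104.76 °C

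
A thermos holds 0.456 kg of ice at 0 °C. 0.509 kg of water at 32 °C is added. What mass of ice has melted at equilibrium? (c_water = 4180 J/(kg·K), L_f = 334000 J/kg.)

Cooling the water to 0 °C releases 0.509×4180×32 = 68084 J.
Fully melting the ice requires m_ice L_f = 0.456×334000 = 152304 J.
That's not enough to melt it all — equilibrium is at 0 °C with ice remaining.
m_melted×334000 = 68084  ⇒  m_melted ≈ 0.2038 kg.

m_melted ≈ 0.204 kg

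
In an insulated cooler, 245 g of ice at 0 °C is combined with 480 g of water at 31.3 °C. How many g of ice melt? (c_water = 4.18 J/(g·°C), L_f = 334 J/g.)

m_melted ≈ 188 g

Heat available from the water dropping to 0 °C: 480×4.18×31.3 = 62800 J.
Melting all 245 g of ice would need 245×334 = 81830 J.
Since 62800 < 81830 J, not all the ice melts; equilibrium is at 0 °C.
Mass melted = 62800/334 ≈ 188 g.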